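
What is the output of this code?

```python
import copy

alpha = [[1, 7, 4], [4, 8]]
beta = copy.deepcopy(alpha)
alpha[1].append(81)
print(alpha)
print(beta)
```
[[1, 7, 4], [4, 8, 81]]
[[1, 7, 4], [4, 8]]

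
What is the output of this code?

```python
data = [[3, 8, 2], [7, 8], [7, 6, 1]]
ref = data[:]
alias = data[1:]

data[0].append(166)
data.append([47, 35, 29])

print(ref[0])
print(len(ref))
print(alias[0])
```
[3, 8, 2, 166]
3
[7, 8]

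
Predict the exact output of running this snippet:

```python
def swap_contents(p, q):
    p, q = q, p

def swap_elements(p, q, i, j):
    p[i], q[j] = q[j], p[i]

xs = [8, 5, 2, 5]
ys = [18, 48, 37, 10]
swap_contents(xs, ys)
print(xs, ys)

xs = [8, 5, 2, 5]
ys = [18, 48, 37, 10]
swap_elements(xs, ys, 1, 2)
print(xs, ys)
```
[8, 5, 2, 5] [18, 48, 37, 10]
[8, 37, 2, 5] [18, 48, 5, 10]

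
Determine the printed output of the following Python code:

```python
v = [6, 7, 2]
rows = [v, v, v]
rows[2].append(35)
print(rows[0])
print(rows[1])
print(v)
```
[6, 7, 2, 35]
[6, 7, 2, 35]
[6, 7, 2, 35]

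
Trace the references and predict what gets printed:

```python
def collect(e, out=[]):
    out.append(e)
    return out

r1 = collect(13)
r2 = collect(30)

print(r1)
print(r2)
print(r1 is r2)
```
[13, 30]
[13, 30]
True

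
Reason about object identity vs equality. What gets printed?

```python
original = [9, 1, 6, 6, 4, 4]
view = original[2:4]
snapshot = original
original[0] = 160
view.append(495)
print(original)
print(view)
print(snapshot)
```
[160, 1, 6, 6, 4, 4]
[6, 6, 495]
[160, 1, 6, 6, 4, 4]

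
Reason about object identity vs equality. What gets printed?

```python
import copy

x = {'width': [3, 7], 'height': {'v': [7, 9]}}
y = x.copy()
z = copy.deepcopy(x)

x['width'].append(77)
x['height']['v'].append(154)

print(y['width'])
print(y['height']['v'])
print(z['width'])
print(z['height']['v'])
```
[3, 7, 77]
[7, 9, 154]
[3, 7]
[7, 9]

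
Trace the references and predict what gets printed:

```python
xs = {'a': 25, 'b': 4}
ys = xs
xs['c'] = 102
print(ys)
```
{'a': 25, 'b': 4, 'c': 102}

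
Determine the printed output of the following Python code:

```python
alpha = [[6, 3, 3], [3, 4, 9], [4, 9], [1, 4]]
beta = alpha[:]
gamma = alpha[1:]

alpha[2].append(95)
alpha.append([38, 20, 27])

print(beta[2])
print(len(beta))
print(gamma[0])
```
[4, 9, 95]
4
[3, 4, 9]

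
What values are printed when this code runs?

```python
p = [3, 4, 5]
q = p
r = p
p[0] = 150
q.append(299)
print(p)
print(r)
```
[150, 4, 5, 299]
[150, 4, 5, 299]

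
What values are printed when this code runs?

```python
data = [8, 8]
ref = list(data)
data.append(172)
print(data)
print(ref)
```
[8, 8, 172]
[8, 8]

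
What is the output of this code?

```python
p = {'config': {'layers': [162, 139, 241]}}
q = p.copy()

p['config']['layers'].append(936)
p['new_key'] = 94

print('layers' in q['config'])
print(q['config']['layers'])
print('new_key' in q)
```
True
[162, 139, 241, 936]
False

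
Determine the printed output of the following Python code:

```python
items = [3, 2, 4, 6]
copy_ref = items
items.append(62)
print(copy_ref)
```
[3, 2, 4, 6, 62]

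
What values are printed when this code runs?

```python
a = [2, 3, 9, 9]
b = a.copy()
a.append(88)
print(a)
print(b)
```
[2, 3, 9, 9, 88]
[2, 3, 9, 9]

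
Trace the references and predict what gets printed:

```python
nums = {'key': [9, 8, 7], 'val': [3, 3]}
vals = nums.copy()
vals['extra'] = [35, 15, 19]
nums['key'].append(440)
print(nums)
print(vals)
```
{'key': [9, 8, 7, 440], 'val': [3, 3]}
{'key': [9, 8, 7, 440], 'val': [3, 3], 'extra': [35, 15, 19]}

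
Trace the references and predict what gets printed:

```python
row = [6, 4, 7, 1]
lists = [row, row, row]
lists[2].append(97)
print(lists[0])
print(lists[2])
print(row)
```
[6, 4, 7, 1, 97]
[6, 4, 7, 1, 97]
[6, 4, 7, 1, 97]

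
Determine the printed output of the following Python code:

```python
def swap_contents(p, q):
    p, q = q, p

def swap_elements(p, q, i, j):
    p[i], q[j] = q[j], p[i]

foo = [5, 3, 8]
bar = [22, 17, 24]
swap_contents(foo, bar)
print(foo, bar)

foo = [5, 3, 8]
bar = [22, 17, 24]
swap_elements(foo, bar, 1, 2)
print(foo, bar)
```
[5, 3, 8] [22, 17, 24]
[5, 24, 8] [22, 17, 3]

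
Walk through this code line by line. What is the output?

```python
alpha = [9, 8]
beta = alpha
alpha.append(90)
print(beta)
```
[9, 8, 90]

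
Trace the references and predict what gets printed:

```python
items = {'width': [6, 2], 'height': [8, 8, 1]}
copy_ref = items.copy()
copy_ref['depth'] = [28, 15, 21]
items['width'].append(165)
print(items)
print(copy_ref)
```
{'width': [6, 2, 165], 'height': [8, 8, 1]}
{'width': [6, 2, 165], 'height': [8, 8, 1], 'depth': [28, 15, 21]}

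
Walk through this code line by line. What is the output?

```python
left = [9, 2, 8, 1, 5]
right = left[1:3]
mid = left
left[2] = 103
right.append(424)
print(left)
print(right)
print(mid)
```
[9, 2, 103, 1, 5]
[2, 8, 424]
[9, 2, 103, 1, 5]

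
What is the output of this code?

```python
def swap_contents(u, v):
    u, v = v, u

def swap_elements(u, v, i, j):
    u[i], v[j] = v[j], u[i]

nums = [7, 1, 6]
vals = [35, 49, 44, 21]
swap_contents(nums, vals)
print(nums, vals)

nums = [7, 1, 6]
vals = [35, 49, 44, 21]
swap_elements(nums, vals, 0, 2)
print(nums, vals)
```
[7, 1, 6] [35, 49, 44, 21]
[44, 1, 6] [35, 49, 7, 21]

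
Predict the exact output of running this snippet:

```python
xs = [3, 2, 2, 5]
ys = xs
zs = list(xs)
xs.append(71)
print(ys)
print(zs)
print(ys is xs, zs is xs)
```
[3, 2, 2, 5, 71]
[3, 2, 2, 5]
True False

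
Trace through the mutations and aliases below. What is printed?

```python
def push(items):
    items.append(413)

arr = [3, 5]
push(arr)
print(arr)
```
[3, 5, 413]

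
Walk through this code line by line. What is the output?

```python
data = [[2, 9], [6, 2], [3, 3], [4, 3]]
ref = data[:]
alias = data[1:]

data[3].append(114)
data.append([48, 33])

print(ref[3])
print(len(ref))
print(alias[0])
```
[4, 3, 114]
4
[6, 2]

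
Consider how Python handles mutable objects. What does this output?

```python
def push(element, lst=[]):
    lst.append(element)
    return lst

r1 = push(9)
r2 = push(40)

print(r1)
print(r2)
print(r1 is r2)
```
[9, 40]
[9, 40]
True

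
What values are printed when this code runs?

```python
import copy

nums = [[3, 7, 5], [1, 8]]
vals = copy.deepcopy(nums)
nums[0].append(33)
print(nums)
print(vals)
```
[[3, 7, 5, 33], [1, 8]]
[[3, 7, 5], [1, 8]]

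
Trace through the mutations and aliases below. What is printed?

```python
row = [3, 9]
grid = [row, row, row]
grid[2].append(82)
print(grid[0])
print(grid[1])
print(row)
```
[3, 9, 82]
[3, 9, 82]
[3, 9, 82]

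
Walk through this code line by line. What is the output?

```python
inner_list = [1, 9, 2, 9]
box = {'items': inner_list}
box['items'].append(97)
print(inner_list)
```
[1, 9, 2, 9, 97]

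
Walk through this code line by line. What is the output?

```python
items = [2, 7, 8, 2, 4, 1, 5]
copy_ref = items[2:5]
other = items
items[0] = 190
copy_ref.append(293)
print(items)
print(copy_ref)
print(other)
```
[190, 7, 8, 2, 4, 1, 5]
[8, 2, 4, 293]
[190, 7, 8, 2, 4, 1, 5]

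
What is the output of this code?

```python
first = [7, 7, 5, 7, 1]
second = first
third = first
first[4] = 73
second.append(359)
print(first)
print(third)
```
[7, 7, 5, 7, 73, 359]
[7, 7, 5, 7, 73, 359]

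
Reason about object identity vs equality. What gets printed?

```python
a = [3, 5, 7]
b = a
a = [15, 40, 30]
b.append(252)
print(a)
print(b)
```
[15, 40, 30]
[3, 5, 7, 252]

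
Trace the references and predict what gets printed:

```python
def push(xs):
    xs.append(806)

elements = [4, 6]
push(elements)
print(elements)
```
[4, 6, 806]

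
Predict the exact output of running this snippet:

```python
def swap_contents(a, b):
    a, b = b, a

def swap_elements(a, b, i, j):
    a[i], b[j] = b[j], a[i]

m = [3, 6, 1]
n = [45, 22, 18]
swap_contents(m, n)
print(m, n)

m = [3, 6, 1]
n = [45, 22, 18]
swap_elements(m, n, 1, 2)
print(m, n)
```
[3, 6, 1] [45, 22, 18]
[3, 18, 1] [45, 22, 6]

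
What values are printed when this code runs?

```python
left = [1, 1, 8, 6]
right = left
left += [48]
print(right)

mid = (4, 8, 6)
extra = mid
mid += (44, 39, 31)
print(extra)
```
[1, 1, 8, 6, 48]
(4, 8, 6)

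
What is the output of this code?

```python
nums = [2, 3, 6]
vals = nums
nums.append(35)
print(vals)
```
[2, 3, 6, 35]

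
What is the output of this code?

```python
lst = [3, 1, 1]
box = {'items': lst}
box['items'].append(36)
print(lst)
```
[3, 1, 1, 36]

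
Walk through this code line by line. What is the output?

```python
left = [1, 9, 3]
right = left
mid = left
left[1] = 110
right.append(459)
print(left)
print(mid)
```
[1, 110, 3, 459]
[1, 110, 3, 459]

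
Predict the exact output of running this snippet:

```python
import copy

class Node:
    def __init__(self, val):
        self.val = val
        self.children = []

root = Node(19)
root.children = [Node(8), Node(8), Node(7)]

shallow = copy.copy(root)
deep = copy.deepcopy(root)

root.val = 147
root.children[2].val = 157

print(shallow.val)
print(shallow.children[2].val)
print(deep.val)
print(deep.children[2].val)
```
19
157
19
7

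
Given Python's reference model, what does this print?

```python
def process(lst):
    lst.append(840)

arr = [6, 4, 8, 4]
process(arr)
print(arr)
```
[6, 4, 8, 4, 840]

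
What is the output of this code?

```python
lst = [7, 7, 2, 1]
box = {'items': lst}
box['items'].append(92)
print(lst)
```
[7, 7, 2, 1, 92]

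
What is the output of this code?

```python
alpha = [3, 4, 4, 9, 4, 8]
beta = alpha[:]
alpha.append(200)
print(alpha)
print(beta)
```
[3, 4, 4, 9, 4, 8, 200]
[3, 4, 4, 9, 4, 8]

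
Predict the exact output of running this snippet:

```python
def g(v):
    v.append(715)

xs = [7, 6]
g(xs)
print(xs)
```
[7, 6, 715]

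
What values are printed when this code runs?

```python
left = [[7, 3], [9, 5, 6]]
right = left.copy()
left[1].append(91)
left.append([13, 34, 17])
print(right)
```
[[7, 3], [9, 5, 6, 91]]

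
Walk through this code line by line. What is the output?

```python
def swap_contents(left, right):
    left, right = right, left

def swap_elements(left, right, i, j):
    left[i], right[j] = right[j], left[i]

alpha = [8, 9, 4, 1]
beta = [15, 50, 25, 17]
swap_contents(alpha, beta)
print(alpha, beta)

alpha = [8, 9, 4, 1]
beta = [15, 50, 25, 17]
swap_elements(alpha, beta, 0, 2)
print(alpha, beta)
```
[8, 9, 4, 1] [15, 50, 25, 17]
[25, 9, 4, 1] [15, 50, 8, 17]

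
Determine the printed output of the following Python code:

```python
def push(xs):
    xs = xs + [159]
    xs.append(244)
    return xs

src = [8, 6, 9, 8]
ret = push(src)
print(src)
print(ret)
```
[8, 6, 9, 8]
[8, 6, 9, 8, 159, 244]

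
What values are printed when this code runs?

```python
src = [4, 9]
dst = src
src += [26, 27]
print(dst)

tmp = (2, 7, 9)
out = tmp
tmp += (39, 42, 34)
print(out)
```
[4, 9, 26, 27]
(2, 7, 9)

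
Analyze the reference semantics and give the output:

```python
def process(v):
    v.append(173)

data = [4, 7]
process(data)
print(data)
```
[4, 7, 173]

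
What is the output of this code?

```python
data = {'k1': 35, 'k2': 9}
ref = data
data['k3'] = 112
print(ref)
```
{'k1': 35, 'k2': 9, 'k3': 112}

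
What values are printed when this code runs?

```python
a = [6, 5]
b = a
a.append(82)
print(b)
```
[6, 5, 82]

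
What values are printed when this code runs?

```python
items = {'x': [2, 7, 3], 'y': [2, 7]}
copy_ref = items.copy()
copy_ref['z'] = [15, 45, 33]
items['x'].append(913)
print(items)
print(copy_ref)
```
{'x': [2, 7, 3, 913], 'y': [2, 7]}
{'x': [2, 7, 3, 913], 'y': [2, 7], 'z': [15, 45, 33]}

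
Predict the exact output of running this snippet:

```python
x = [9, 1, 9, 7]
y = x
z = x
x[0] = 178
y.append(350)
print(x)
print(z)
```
[178, 1, 9, 7, 350]
[178, 1, 9, 7, 350]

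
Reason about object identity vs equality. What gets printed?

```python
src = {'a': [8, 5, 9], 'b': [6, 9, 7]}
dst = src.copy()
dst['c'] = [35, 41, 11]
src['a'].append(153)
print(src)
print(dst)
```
{'a': [8, 5, 9, 153], 'b': [6, 9, 7]}
{'a': [8, 5, 9, 153], 'b': [6, 9, 7], 'c': [35, 41, 11]}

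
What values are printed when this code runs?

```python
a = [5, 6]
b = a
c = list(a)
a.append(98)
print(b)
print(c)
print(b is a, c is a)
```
[5, 6, 98]
[5, 6]
True False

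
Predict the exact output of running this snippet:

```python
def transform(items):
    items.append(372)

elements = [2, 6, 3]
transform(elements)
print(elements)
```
[2, 6, 3, 372]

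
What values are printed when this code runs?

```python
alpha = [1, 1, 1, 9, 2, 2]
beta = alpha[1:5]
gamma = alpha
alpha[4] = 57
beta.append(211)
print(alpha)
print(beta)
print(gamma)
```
[1, 1, 1, 9, 57, 2]
[1, 1, 9, 2, 211]
[1, 1, 1, 9, 57, 2]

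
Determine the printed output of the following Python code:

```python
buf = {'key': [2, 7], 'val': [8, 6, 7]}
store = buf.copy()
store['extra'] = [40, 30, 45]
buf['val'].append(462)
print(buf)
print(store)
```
{'key': [2, 7], 'val': [8, 6, 7, 462]}
{'key': [2, 7], 'val': [8, 6, 7, 462], 'extra': [40, 30, 45]}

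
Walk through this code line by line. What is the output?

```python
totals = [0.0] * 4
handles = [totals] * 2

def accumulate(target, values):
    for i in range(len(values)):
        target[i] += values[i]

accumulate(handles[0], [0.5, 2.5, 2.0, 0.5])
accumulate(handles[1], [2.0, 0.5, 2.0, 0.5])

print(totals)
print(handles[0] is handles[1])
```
[2.5, 3.0, 4.0, 1.0]
True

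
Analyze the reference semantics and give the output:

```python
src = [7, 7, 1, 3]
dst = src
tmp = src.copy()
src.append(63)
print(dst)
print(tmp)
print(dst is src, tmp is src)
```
[7, 7, 1, 3, 63]
[7, 7, 1, 3]
True False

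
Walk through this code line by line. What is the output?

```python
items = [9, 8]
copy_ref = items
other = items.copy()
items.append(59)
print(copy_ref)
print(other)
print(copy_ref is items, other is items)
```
[9, 8, 59]
[9, 8]
True False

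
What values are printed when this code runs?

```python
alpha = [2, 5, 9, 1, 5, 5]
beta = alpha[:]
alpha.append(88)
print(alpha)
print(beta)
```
[2, 5, 9, 1, 5, 5, 88]
[2, 5, 9, 1, 5, 5]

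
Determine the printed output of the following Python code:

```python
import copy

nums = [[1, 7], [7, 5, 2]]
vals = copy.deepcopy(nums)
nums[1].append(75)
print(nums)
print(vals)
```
[[1, 7], [7, 5, 2, 75]]
[[1, 7], [7, 5, 2]]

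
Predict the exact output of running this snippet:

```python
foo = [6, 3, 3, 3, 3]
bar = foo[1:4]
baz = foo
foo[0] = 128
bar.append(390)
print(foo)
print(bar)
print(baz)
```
[128, 3, 3, 3, 3]
[3, 3, 3, 390]
[128, 3, 3, 3, 3]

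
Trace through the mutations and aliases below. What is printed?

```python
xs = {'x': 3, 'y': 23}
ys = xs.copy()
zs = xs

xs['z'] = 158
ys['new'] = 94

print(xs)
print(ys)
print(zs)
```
{'x': 3, 'y': 23, 'z': 158}
{'x': 3, 'y': 23, 'new': 94}
{'x': 3, 'y': 23, 'z': 158}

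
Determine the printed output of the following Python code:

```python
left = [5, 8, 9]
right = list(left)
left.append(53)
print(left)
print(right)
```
[5, 8, 9, 53]
[5, 8, 9]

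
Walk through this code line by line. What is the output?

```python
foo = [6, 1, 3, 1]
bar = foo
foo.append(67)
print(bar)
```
[6, 1, 3, 1, 67]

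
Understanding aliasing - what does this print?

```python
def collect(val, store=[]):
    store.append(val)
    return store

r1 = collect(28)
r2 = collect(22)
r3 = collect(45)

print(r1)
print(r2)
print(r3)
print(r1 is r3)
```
[28, 22, 45]
[28, 22, 45]
[28, 22, 45]
True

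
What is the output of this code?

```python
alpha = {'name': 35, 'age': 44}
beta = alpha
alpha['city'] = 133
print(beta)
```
{'name': 35, 'age': 44, 'city': 133}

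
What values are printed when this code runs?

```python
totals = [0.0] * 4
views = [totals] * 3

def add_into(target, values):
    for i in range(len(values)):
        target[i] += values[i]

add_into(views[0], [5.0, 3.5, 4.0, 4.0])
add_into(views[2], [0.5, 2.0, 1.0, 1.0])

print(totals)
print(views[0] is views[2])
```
[5.5, 5.5, 5.0, 5.0]
True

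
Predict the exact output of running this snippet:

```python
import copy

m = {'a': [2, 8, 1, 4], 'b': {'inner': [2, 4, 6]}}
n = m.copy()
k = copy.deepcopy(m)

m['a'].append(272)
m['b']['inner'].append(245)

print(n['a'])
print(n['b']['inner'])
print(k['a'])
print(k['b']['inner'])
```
[2, 8, 1, 4, 272]
[2, 4, 6, 245]
[2, 8, 1, 4]
[2, 4, 6]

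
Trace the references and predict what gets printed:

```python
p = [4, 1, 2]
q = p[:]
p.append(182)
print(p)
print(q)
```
[4, 1, 2, 182]
[4, 1, 2]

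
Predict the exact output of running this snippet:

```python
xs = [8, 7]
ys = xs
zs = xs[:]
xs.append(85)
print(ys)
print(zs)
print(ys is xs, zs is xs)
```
[8, 7, 85]
[8, 7]
True False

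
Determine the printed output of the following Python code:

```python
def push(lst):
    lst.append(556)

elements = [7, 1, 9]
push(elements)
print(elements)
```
[7, 1, 9, 556]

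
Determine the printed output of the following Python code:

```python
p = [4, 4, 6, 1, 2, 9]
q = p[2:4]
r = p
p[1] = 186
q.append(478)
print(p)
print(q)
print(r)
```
[4, 186, 6, 1, 2, 9]
[6, 1, 478]
[4, 186, 6, 1, 2, 9]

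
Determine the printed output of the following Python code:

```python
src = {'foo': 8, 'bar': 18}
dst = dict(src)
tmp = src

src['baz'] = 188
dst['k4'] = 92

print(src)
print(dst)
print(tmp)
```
{'foo': 8, 'bar': 18, 'baz': 188}
{'foo': 8, 'bar': 18, 'k4': 92}
{'foo': 8, 'bar': 18, 'baz': 188}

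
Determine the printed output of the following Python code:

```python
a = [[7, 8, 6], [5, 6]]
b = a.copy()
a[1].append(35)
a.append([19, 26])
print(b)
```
[[7, 8, 6], [5, 6, 35]]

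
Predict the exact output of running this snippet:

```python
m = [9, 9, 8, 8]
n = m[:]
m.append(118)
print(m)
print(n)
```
[9, 9, 8, 8, 118]
[9, 9, 8, 8]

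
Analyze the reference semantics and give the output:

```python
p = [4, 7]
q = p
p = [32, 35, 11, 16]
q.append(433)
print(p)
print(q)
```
[32, 35, 11, 16]
[4, 7, 433]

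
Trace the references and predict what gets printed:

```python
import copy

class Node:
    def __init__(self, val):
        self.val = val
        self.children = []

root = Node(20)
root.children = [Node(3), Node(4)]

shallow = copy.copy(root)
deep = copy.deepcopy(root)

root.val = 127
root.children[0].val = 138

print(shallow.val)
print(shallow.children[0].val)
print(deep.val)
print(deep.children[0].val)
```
20
138
20
3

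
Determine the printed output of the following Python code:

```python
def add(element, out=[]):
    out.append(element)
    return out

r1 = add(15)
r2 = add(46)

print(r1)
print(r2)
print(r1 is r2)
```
[15, 46]
[15, 46]
True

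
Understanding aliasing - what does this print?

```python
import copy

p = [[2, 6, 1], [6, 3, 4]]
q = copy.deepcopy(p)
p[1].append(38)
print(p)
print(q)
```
[[2, 6, 1], [6, 3, 4, 38]]
[[2, 6, 1], [6, 3, 4]]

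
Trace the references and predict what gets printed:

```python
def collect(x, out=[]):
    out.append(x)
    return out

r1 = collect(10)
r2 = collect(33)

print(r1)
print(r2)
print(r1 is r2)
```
[10, 33]
[10, 33]
True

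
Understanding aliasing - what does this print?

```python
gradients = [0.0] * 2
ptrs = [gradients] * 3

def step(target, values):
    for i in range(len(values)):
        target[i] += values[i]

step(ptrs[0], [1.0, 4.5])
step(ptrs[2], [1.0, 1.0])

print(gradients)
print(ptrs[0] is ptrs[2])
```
[2.0, 5.5]
True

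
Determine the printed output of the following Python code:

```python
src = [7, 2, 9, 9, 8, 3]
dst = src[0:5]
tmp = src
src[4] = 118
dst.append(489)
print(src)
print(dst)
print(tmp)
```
[7, 2, 9, 9, 118, 3]
[7, 2, 9, 9, 8, 489]
[7, 2, 9, 9, 118, 3]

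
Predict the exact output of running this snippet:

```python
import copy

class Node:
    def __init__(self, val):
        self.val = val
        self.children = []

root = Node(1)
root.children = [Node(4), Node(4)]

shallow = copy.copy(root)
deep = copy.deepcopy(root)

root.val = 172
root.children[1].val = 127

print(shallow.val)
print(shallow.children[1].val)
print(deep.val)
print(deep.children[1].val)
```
1
127
1
4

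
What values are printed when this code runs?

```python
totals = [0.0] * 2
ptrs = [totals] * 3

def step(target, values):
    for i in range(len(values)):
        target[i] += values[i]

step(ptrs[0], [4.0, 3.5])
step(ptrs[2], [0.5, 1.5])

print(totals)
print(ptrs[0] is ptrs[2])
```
[4.5, 5.0]
True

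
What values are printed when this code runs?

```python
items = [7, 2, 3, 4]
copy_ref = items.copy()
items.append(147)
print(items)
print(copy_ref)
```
[7, 2, 3, 4, 147]
[7, 2, 3, 4]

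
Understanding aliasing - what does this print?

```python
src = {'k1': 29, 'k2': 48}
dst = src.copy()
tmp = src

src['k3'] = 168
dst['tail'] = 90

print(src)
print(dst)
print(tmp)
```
{'k1': 29, 'k2': 48, 'k3': 168}
{'k1': 29, 'k2': 48, 'tail': 90}
{'k1': 29, 'k2': 48, 'k3': 168}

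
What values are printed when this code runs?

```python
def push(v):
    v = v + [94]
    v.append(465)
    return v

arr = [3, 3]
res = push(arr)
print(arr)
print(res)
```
[3, 3]
[3, 3, 94, 465]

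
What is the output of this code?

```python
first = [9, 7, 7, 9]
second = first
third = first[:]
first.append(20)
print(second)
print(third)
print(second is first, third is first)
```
[9, 7, 7, 9, 20]
[9, 7, 7, 9]
True False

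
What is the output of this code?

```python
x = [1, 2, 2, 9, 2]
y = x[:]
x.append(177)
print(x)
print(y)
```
[1, 2, 2, 9, 2, 177]
[1, 2, 2, 9, 2]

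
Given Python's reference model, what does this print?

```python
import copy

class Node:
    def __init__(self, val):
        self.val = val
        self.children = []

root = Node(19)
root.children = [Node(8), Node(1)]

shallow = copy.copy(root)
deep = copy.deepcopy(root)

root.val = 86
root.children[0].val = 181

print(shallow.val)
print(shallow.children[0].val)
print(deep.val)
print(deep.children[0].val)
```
19
181
19
8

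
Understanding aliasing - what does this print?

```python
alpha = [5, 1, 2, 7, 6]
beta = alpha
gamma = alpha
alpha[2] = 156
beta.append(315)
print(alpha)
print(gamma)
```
[5, 1, 156, 7, 6, 315]
[5, 1, 156, 7, 6, 315]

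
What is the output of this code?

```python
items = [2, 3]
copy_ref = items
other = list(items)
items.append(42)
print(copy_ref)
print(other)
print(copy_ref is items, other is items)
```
[2, 3, 42]
[2, 3]
True False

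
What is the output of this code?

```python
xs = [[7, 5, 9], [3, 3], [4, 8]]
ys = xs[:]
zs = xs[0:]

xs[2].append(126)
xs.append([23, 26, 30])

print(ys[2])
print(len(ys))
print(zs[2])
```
[4, 8, 126]
3
[4, 8, 126]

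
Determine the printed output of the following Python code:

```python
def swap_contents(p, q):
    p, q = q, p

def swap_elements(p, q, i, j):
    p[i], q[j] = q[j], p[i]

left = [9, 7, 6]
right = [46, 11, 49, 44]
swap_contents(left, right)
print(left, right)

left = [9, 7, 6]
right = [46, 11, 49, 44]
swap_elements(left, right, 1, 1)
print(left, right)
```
[9, 7, 6] [46, 11, 49, 44]
[9, 11, 6] [46, 7, 49, 44]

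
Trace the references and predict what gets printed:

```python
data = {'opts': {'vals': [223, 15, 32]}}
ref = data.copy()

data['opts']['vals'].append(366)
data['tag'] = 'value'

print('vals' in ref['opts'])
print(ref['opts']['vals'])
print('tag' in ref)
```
True
[223, 15, 32, 366]
False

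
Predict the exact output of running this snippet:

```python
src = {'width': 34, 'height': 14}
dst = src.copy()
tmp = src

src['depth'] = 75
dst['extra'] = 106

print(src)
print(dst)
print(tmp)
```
{'width': 34, 'height': 14, 'depth': 75}
{'width': 34, 'height': 14, 'extra': 106}
{'width': 34, 'height': 14, 'depth': 75}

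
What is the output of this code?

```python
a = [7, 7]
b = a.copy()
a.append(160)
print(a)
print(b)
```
[7, 7, 160]
[7, 7]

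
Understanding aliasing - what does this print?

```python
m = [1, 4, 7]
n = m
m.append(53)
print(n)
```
[1, 4, 7, 53]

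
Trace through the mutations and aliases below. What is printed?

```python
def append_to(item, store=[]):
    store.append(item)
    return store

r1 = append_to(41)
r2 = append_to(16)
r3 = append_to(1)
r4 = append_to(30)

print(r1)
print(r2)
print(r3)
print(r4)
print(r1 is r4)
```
[41, 16, 1, 30]
[41, 16, 1, 30]
[41, 16, 1, 30]
[41, 16, 1, 30]
True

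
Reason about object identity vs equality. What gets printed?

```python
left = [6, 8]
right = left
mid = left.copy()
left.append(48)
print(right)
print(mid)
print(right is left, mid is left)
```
[6, 8, 48]
[6, 8]
True False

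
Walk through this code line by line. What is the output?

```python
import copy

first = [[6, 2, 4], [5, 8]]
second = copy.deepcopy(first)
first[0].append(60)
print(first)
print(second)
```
[[6, 2, 4, 60], [5, 8]]
[[6, 2, 4], [5, 8]]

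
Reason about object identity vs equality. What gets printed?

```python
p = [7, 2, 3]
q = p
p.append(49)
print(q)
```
[7, 2, 3, 49]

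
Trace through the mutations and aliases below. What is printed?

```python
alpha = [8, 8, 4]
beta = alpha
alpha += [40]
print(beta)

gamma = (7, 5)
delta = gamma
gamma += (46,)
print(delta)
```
[8, 8, 4, 40]
(7, 5)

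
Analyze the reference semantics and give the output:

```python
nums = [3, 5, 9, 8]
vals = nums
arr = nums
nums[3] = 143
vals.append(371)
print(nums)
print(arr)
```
[3, 5, 9, 143, 371]
[3, 5, 9, 143, 371]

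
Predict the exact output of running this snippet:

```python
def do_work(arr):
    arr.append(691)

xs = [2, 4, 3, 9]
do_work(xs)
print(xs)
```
[2, 4, 3, 9, 691]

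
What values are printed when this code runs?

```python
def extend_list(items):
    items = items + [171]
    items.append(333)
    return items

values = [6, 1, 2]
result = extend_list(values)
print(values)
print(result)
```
[6, 1, 2]
[6, 1, 2, 171, 333]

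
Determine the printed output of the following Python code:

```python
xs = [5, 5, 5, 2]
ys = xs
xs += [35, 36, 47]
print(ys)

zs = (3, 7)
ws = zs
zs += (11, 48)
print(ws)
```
[5, 5, 5, 2, 35, 36, 47]
(3, 7)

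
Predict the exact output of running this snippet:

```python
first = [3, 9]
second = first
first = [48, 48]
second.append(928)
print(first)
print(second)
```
[48, 48]
[3, 9, 928]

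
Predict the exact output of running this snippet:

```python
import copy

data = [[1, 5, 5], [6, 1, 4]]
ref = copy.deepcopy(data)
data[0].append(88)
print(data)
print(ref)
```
[[1, 5, 5, 88], [6, 1, 4]]
[[1, 5, 5], [6, 1, 4]]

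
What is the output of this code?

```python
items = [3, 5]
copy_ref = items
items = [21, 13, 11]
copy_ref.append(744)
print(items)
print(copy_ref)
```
[21, 13, 11]
[3, 5, 744]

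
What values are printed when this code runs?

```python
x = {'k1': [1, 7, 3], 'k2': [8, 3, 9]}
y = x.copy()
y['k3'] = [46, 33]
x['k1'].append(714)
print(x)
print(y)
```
{'k1': [1, 7, 3, 714], 'k2': [8, 3, 9]}
{'k1': [1, 7, 3, 714], 'k2': [8, 3, 9], 'k3': [46, 33]}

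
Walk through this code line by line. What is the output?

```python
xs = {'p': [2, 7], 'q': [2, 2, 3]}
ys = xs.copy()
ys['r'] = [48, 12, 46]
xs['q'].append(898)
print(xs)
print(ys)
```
{'p': [2, 7], 'q': [2, 2, 3, 898]}
{'p': [2, 7], 'q': [2, 2, 3, 898], 'r': [48, 12, 46]}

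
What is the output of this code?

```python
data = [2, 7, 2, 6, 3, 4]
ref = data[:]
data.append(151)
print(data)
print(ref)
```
[2, 7, 2, 6, 3, 4, 151]
[2, 7, 2, 6, 3, 4]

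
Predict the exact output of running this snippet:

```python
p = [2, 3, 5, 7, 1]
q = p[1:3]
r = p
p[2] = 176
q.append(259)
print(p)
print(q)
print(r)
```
[2, 3, 176, 7, 1]
[3, 5, 259]
[2, 3, 176, 7, 1]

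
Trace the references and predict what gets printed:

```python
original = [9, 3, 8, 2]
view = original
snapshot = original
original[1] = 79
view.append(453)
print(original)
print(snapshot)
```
[9, 79, 8, 2, 453]
[9, 79, 8, 2, 453]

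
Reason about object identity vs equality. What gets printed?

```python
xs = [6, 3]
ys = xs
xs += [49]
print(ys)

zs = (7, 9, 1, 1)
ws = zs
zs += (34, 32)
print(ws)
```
[6, 3, 49]
(7, 9, 1, 1)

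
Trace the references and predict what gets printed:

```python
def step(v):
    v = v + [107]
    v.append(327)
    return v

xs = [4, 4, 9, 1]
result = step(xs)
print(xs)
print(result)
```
[4, 4, 9, 1]
[4, 4, 9, 1, 107, 327]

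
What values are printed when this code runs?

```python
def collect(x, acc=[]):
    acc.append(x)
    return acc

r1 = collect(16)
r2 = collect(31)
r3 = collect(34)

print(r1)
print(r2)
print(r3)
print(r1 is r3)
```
[16, 31, 34]
[16, 31, 34]
[16, 31, 34]
True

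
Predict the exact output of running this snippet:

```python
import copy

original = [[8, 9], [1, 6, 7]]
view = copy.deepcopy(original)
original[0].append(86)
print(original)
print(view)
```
[[8, 9, 86], [1, 6, 7]]
[[8, 9], [1, 6, 7]]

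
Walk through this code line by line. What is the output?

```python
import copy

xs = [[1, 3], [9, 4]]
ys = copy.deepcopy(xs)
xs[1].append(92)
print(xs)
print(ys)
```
[[1, 3], [9, 4, 92]]
[[1, 3], [9, 4]]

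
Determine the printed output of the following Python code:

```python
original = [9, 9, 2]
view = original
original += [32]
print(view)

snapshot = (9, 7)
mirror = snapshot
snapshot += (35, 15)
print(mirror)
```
[9, 9, 2, 32]
(9, 7)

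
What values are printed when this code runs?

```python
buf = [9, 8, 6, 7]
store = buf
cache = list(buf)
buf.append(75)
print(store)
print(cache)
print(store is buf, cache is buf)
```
[9, 8, 6, 7, 75]
[9, 8, 6, 7]
True False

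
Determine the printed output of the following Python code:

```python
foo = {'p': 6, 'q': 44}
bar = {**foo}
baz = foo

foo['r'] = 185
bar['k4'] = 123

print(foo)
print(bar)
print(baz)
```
{'p': 6, 'q': 44, 'r': 185}
{'p': 6, 'q': 44, 'k4': 123}
{'p': 6, 'q': 44, 'r': 185}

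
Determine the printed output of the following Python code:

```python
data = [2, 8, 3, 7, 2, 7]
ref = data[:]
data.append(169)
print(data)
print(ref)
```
[2, 8, 3, 7, 2, 7, 169]
[2, 8, 3, 7, 2, 7]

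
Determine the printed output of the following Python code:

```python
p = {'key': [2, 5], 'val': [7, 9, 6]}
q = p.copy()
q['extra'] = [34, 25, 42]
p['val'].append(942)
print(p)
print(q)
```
{'key': [2, 5], 'val': [7, 9, 6, 942]}
{'key': [2, 5], 'val': [7, 9, 6, 942], 'extra': [34, 25, 42]}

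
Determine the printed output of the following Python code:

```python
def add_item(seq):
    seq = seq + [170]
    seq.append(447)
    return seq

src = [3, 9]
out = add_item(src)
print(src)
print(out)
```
[3, 9]
[3, 9, 170, 447]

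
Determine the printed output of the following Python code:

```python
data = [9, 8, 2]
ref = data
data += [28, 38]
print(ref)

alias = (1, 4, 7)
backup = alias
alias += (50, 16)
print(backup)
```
[9, 8, 2, 28, 38]
(1, 4, 7)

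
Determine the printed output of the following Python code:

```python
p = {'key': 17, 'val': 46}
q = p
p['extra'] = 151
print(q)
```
{'key': 17, 'val': 46, 'extra': 151}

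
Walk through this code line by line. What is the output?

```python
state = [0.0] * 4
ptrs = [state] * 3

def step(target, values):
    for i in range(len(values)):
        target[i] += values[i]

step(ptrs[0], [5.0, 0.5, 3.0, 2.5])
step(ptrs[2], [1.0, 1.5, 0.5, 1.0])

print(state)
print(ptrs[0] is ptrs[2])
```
[6.0, 2.0, 3.5, 3.5]
True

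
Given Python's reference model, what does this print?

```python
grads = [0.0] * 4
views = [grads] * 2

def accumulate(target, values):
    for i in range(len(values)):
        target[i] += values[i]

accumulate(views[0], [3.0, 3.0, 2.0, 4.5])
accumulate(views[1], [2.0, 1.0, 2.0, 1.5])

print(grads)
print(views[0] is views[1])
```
[5.0, 4.0, 4.0, 6.0]
True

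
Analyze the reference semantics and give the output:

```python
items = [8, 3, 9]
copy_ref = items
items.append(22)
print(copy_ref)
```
[8, 3, 9, 22]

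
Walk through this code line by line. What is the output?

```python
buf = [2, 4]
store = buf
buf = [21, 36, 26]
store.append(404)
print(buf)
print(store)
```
[21, 36, 26]
[2, 4, 404]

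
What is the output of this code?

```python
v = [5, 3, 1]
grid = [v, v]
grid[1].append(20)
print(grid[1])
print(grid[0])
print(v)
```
[5, 3, 1, 20]
[5, 3, 1, 20]
[5, 3, 1, 20]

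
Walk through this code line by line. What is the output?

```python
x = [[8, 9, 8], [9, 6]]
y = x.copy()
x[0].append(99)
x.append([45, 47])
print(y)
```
[[8, 9, 8, 99], [9, 6]]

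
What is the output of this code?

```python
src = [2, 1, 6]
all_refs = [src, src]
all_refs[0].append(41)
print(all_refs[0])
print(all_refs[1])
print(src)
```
[2, 1, 6, 41]
[2, 1, 6, 41]
[2, 1, 6, 41]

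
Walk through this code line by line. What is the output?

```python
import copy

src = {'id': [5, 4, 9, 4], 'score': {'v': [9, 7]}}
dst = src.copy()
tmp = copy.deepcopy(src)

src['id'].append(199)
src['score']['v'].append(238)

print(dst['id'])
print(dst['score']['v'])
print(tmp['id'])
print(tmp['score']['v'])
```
[5, 4, 9, 4, 199]
[9, 7, 238]
[5, 4, 9, 4]
[9, 7]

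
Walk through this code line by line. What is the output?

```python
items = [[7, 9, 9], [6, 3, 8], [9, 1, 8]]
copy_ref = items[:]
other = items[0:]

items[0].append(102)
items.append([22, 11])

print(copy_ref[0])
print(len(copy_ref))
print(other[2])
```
[7, 9, 9, 102]
3
[9, 1, 8]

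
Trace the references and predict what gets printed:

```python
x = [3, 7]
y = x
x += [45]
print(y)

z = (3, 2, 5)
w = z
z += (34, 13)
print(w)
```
[3, 7, 45]
(3, 2, 5)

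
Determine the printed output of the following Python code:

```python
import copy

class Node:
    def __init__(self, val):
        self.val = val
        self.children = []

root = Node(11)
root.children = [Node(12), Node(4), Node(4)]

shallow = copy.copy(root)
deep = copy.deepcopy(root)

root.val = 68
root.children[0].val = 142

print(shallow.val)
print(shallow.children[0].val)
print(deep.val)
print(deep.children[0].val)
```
11
142
11
12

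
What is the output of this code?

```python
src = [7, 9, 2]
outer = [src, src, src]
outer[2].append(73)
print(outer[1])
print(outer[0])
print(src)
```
[7, 9, 2, 73]
[7, 9, 2, 73]
[7, 9, 2, 73]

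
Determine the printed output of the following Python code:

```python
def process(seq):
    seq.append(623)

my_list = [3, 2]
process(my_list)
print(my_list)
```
[3, 2, 623]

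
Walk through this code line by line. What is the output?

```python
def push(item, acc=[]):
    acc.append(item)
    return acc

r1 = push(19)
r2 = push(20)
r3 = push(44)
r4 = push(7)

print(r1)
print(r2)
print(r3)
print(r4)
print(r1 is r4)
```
[19, 20, 44, 7]
[19, 20, 44, 7]
[19, 20, 44, 7]
[19, 20, 44, 7]
True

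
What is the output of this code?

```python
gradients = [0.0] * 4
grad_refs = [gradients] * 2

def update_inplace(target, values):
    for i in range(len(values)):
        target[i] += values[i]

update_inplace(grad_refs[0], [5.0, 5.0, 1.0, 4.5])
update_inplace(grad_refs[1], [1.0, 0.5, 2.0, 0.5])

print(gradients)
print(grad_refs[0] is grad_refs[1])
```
[6.0, 5.5, 3.0, 5.0]
True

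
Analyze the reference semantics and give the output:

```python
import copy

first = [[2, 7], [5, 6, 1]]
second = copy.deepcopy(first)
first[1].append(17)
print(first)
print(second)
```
[[2, 7], [5, 6, 1, 17]]
[[2, 7], [5, 6, 1]]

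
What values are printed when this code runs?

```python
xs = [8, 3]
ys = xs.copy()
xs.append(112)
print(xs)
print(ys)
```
[8, 3, 112]
[8, 3]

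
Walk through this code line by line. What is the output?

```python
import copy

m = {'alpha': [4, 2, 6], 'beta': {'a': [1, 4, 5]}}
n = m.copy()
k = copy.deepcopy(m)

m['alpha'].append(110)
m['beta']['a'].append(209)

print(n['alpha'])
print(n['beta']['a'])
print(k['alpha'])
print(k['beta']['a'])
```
[4, 2, 6, 110]
[1, 4, 5, 209]
[4, 2, 6]
[1, 4, 5]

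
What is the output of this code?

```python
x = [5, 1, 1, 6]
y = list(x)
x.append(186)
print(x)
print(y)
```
[5, 1, 1, 6, 186]
[5, 1, 1, 6]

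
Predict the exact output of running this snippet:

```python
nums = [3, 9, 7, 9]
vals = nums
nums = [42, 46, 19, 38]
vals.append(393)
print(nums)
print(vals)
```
[42, 46, 19, 38]
[3, 9, 7, 9, 393]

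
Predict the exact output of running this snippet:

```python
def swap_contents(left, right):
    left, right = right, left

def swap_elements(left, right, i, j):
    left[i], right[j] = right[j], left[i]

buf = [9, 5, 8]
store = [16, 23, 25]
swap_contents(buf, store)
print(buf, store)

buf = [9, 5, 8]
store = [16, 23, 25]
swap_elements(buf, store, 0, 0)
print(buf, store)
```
[9, 5, 8] [16, 23, 25]
[16, 5, 8] [9, 23, 25]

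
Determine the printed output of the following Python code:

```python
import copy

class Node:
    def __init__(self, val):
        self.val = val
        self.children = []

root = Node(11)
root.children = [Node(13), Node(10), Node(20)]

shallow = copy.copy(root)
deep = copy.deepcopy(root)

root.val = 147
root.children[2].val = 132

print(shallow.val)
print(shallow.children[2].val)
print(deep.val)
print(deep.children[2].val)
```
11
132
11
20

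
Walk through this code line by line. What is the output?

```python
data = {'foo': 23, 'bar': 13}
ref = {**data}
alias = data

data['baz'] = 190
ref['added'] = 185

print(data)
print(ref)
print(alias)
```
{'foo': 23, 'bar': 13, 'baz': 190}
{'foo': 23, 'bar': 13, 'added': 185}
{'foo': 23, 'bar': 13, 'baz': 190}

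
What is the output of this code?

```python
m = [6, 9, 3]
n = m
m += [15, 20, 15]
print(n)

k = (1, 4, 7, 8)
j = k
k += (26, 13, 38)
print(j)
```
[6, 9, 3, 15, 20, 15]
(1, 4, 7, 8)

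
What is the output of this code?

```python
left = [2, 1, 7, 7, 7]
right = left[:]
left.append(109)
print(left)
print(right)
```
[2, 1, 7, 7, 7, 109]
[2, 1, 7, 7, 7]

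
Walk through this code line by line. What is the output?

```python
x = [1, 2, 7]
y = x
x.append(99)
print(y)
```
[1, 2, 7, 99]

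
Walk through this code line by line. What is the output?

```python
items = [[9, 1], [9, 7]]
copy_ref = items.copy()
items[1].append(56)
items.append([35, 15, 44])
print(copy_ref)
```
[[9, 1], [9, 7, 56]]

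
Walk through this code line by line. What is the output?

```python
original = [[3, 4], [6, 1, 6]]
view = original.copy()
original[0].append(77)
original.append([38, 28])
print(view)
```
[[3, 4, 77], [6, 1, 6]]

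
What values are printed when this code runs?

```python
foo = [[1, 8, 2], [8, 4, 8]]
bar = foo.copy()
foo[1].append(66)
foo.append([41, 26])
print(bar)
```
[[1, 8, 2], [8, 4, 8, 66]]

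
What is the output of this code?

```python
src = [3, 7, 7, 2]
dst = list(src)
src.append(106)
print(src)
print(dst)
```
[3, 7, 7, 2, 106]
[3, 7, 7, 2]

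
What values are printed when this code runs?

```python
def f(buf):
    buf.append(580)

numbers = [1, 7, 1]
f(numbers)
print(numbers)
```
[1, 7, 1, 580]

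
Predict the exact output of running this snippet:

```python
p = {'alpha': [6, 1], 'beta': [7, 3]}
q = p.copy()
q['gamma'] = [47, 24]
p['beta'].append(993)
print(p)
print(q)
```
{'alpha': [6, 1], 'beta': [7, 3, 993]}
{'alpha': [6, 1], 'beta': [7, 3, 993], 'gamma': [47, 24]}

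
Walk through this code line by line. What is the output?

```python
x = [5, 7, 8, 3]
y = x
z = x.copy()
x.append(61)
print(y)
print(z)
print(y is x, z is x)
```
[5, 7, 8, 3, 61]
[5, 7, 8, 3]
True False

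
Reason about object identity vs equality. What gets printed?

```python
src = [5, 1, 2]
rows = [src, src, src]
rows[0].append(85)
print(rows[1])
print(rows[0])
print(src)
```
[5, 1, 2, 85]
[5, 1, 2, 85]
[5, 1, 2, 85]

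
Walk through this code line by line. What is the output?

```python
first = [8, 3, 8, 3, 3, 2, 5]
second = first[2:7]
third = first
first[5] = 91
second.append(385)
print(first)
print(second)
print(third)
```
[8, 3, 8, 3, 3, 91, 5]
[8, 3, 3, 2, 5, 385]
[8, 3, 8, 3, 3, 91, 5]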